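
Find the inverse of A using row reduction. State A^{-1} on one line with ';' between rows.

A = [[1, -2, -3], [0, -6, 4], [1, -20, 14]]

Gauss-Jordan on [A | I]:
R3 <- R3 - (1)*R1:  [   0  -18   17  |   -1    0    1 ]
R2 <- (1/-6)*R2:  [    0     1  -2/3  |     0  -1/6     0 ]
R1 <- R1 - (-2)*R2:  [     1      0  -13/3  |      1   -1/3      0 ]
R3 <- R3 - (-18)*R2:  [  0   0   5  |  -1  -3   1 ]
R3 <- (1/5)*R3:  [    0     0     1  |  -1/5  -3/5   1/5 ]
R1 <- R1 - (-13/3)*R3:  [      1       0       0  |    2/15  -44/15   13/15 ]
R2 <- R2 - (-2/3)*R3:  [      0       1       0  |   -2/15  -17/30    2/15 ]
Right block of [I | A^{-1}] is the inverse:
[  2/15  -44/15  13/15 ]
[ -2/15  -17/30   2/15 ]
[  -1/5    -3/5    1/5 ]

inverse = [2/15 -44/15 13/15; -2/15 -17/30 2/15; -1/5 -3/5 1/5]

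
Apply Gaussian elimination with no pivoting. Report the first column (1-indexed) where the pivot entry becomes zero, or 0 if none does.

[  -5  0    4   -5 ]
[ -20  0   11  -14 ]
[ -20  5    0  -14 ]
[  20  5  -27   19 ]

first zero-pivot column = 2

Naive forward elimination:
R2 <- R2 - (4)*R1:  [  0   0  -5   6 ]
R3 <- R3 - (4)*R1:  [   0    5  -16    6 ]
R4 <- R4 - (-4)*R1:  [   0    5  -11   -1 ]
Matrix at this point:
[ -5  0    4  -5 ]
[  0  0   -5   6 ]
[  0  5  -16   6 ]
[  0  5  -11  -1 ]
Pivot entry (2,2) is zero but row 3 has 5 in column 2 -> naive elimination stops; a row interchange (e.g. R2 <-> R3) would be required here.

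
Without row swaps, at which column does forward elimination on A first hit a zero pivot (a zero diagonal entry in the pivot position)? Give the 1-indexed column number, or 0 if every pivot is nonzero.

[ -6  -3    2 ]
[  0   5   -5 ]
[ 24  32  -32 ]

Naive forward elimination:
R3 <- R3 - (-4)*R1:  [   0   20  -24 ]
R3 <- R3 - (4)*R2:  [  0   0  -4 ]
All pivots nonzero; naive elimination completes without hitting a zero pivot.

first zero-pivot column = 0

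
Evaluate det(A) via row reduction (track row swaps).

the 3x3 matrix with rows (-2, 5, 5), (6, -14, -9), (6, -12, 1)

Forward elimination:
R2 <- R2 - (-3)*R1:  [ 0  1  6 ]
R3 <- R3 - (-3)*R1:  [  0   3  16 ]
R3 <- R3 - (3)*R2:  [  0   0  -2 ]
Upper-triangular form:
[ -2  5   5 ]
[  0  1   6 ]
[  0  0  -2 ]
det(A) = (-1)^0 * (-2) * (1) * (-2) = 4  (0 row swaps -> sign +1)

det(A) = 4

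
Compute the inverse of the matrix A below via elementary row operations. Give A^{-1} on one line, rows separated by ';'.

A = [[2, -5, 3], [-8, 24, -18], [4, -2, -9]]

inverse = [21/2 17/8 -3/4; 6 5/4 -1/2; 10/3 2/3 -1/3]

Gauss-Jordan on [A | I]:
R1 <- (1/2)*R1:  [    1  -5/2   3/2  |   1/2     0     0 ]
R2 <- R2 - (-8)*R1:  [  0   4  -6  |   4   1   0 ]
R3 <- R3 - (4)*R1:  [   0    8  -15  |   -2    0    1 ]
R2 <- (1/4)*R2:  [    0     1  -3/2  |     1   1/4     0 ]
R1 <- R1 - (-5/2)*R2:  [    1     0  -9/4  |     3   5/8     0 ]
R3 <- R3 - (8)*R2:  [   0    0   -3  |  -10   -2    1 ]
R3 <- (1/-3)*R3:  [    0     0     1  |  10/3   2/3  -1/3 ]
R1 <- R1 - (-9/4)*R3:  [    1     0     0  |  21/2  17/8  -3/4 ]
R2 <- R2 - (-3/2)*R3:  [    0     1     0  |     6   5/4  -1/2 ]
Right block of [I | A^{-1}] is the inverse:
[ 21/2  17/8  -3/4 ]
[    6   5/4  -1/2 ]
[ 10/3   2/3  -1/3 ]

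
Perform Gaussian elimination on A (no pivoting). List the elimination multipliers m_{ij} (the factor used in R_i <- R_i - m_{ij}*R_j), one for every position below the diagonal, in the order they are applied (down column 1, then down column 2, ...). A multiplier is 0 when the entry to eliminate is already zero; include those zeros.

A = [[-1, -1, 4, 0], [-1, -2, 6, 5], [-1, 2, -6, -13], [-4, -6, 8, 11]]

multipliers: 1, 1, 4, -3, 2, 3

Forward elimination:
R2 <- R2 - (1)*R1:  [  0  -1   2   5 ]
R3 <- R3 - (1)*R1:  [   0    3  -10  -13 ]
R4 <- R4 - (4)*R1:  [  0  -2  -8  11 ]
R3 <- R3 - (-3)*R2:  [  0   0  -4   2 ]
R4 <- R4 - (2)*R2:  [   0    0  -12    1 ]
R4 <- R4 - (3)*R3:  [  0   0   0  -5 ]
Multipliers (in order of application): m_{21} = 1, m_{31} = 1, m_{41} = 4, m_{32} = -3, m_{42} = 2, m_{43} = 3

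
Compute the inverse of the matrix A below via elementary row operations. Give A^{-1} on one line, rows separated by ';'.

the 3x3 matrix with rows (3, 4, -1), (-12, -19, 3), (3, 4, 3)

inverse = [23/12 4/9 7/36; -5/4 -1/3 -1/12; -1/4 0 1/4]

Gauss-Jordan on [A | I]:
R1 <- (1/3)*R1:  [    1   4/3  -1/3  |   1/3     0     0 ]
R2 <- R2 - (-12)*R1:  [  0  -3  -1  |   4   1   0 ]
R3 <- R3 - (3)*R1:  [  0   0   4  |  -1   0   1 ]
R2 <- (1/-3)*R2:  [    0     1   1/3  |  -4/3  -1/3     0 ]
R1 <- R1 - (4/3)*R2:  [    1     0  -7/9  |  19/9   4/9     0 ]
R3 <- (1/4)*R3:  [    0     0     1  |  -1/4     0   1/4 ]
R1 <- R1 - (-7/9)*R3:  [     1      0      0  |  23/12    4/9   7/36 ]
R2 <- R2 - (1/3)*R3:  [     0      1      0  |   -5/4   -1/3  -1/12 ]
Right block of [I | A^{-1}] is the inverse:
[ 23/12   4/9   7/36 ]
[  -5/4  -1/3  -1/12 ]
[  -1/4     0    1/4 ]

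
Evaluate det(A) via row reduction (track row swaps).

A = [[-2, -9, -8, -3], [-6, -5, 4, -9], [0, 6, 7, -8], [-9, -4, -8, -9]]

det(A) = 6622

Forward elimination:
R2 <- R2 - (3)*R1:  [  0  22  28   0 ]
R4 <- R4 - (9/2)*R1:  [    0  73/2    28   9/2 ]
R3 <- R3 - (3/11)*R2:  [     0      0  -7/11     -8 ]
R4 <- R4 - (73/44)*R2:  [       0        0  -203/11      9/2 ]
R4 <- R4 - (29)*R3:  [     0      0      0  473/2 ]
Upper-triangular form:
[ -2  -9     -8     -3 ]
[  0  22     28      0 ]
[  0   0  -7/11     -8 ]
[  0   0      0  473/2 ]
det(A) = (-1)^0 * (-2) * (22) * (-7/11) * (473/2) = 6622  (0 row swaps -> sign +1)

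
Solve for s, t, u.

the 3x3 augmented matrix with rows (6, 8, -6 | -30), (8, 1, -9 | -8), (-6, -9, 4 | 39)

Forward elimination on [A|b]:
R2 <- R2 - (4/3)*R1:  [     0  -29/3     -1     32 ]
R3 <- R3 - (-1)*R1:  [  0  -1  -2   9 ]
R3 <- R3 - (3/29)*R2:  [      0       0  -55/29  165/29 ]
Row echelon form:
[ 6      8      -6  |     -30 ]
[ 0  -29/3      -1  |      32 ]
[ 0      0  -55/29  |  165/29 ]
Back-substitution:
u = (165/29) / (-55/29) = -3
t = (32 - (-1)*(-3)) / (-29/3) = -3
s = (-30 - (8)*(-3) - (-6)*(-3)) / 6 = -4

(-4, -3, -3)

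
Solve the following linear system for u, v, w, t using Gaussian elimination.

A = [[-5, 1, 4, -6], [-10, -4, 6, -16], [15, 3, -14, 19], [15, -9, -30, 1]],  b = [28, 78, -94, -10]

Forward elimination on [A|b]:
R2 <- R2 - (2)*R1:  [  0  -6  -2  -4  22 ]
R3 <- R3 - (-3)*R1:  [   0    6   -2    1  -10 ]
R4 <- R4 - (-3)*R1:  [   0   -6  -18  -17   74 ]
R3 <- R3 - (-1)*R2:  [  0   0  -4  -3  12 ]
R4 <- R4 - (1)*R2:  [   0    0  -16  -13   52 ]
R4 <- R4 - (4)*R3:  [  0   0   0  -1   4 ]
Row echelon form:
[ -5   1   4  -6  |  28 ]
[  0  -6  -2  -4  |  22 ]
[  0   0  -4  -3  |  12 ]
[  0   0   0  -1  |   4 ]
Back-substitution:
t = (4) / -1 = -4
w = (12 - (-3)*(-4)) / -4 = 0
v = (22 - (-2)*(0) - (-4)*(-4)) / -6 = -1
u = (28 - (1)*(-1) - (4)*(0) - (-6)*(-4)) / -5 = -1

(-1, -1, 0, -4)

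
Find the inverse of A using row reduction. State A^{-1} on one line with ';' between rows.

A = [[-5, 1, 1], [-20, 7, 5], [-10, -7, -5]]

Gauss-Jordan on [A | I]:
R1 <- (1/-5)*R1:  [    1  -1/5  -1/5  |  -1/5     0     0 ]
R2 <- R2 - (-20)*R1:  [  0   3   1  |  -4   1   0 ]
R3 <- R3 - (-10)*R1:  [  0  -9  -7  |  -2   0   1 ]
R2 <- (1/3)*R2:  [    0     1   1/3  |  -4/3   1/3     0 ]
R1 <- R1 - (-1/5)*R2:  [     1      0  -2/15  |  -7/15   1/15      0 ]
R3 <- R3 - (-9)*R2:  [   0    0   -4  |  -14    3    1 ]
R3 <- (1/-4)*R3:  [    0     0     1  |   7/2  -3/4  -1/4 ]
R1 <- R1 - (-2/15)*R3:  [     1      0      0  |      0  -1/30  -1/30 ]
R2 <- R2 - (1/3)*R3:  [    0     1     0  |  -5/2  7/12  1/12 ]
Right block of [I | A^{-1}] is the inverse:
[    0  -1/30  -1/30 ]
[ -5/2   7/12   1/12 ]
[  7/2   -3/4   -1/4 ]

inverse = [0 -1/30 -1/30; -5/2 7/12 1/12; 7/2 -3/4 -1/4]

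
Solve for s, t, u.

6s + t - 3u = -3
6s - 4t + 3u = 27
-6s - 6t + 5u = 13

Forward elimination on [A|b]:
R2 <- R2 - (1)*R1:  [  0  -5   6  30 ]
R3 <- R3 - (-1)*R1:  [  0  -5   2  10 ]
R3 <- R3 - (1)*R2:  [   0    0   -4  -20 ]
Row echelon form:
[ 6   1  -3  |   -3 ]
[ 0  -5   6  |   30 ]
[ 0   0  -4  |  -20 ]
Back-substitution:
u = (-20) / -4 = 5
t = (30 - (6)*(5)) / -5 = 0
s = (-3 - (1)*(0) - (-3)*(5)) / 6 = 2

(2, 0, 5)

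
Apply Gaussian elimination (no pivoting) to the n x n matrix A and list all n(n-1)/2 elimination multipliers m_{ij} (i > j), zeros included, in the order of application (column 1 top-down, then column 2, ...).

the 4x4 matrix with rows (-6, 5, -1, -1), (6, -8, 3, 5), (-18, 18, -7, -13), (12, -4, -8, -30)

multipliers: -1, 3, -2, -1, -2, 3

Forward elimination:
R2 <- R2 - (-1)*R1:  [  0  -3   2   4 ]
R3 <- R3 - (3)*R1:  [   0    3   -4  -10 ]
R4 <- R4 - (-2)*R1:  [   0    6  -10  -32 ]
R3 <- R3 - (-1)*R2:  [  0   0  -2  -6 ]
R4 <- R4 - (-2)*R2:  [   0    0   -6  -24 ]
R4 <- R4 - (3)*R3:  [  0   0   0  -6 ]
Multipliers (in order of application): m_{21} = -1, m_{31} = 3, m_{41} = -2, m_{32} = -1, m_{42} = -2, m_{43} = 3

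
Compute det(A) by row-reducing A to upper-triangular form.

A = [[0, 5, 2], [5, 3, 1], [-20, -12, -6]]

Forward elimination:
R1 <-> R2   (pivot in column 1 was zero)
[   5    3   1 ]
[   0    5   2 ]
[ -20  -12  -6 ]
R3 <- R3 - (-4)*R1:  [  0   0  -2 ]
Upper-triangular form:
[ 5  3   1 ]
[ 0  5   2 ]
[ 0  0  -2 ]
det(A) = (-1)^1 * (5) * (5) * (-2) = 50  (1 row swap -> sign -1)

det(A) = 50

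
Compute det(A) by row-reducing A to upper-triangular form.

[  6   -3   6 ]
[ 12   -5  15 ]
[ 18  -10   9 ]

det(A) = -36

Forward elimination:
R2 <- R2 - (2)*R1:  [ 0  1  3 ]
R3 <- R3 - (3)*R1:  [  0  -1  -9 ]
R3 <- R3 - (-1)*R2:  [  0   0  -6 ]
Upper-triangular form:
[ 6  -3   6 ]
[ 0   1   3 ]
[ 0   0  -6 ]
det(A) = (-1)^0 * (6) * (1) * (-6) = -36  (0 row swaps -> sign +1)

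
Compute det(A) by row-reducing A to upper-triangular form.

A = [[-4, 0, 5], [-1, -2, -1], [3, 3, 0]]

det(A) = 3

Forward elimination:
R2 <- R2 - (1/4)*R1:  [    0    -2  -9/4 ]
R3 <- R3 - (-3/4)*R1:  [    0     3  15/4 ]
R3 <- R3 - (-3/2)*R2:  [   0    0  3/8 ]
Upper-triangular form:
[ -4   0     5 ]
[  0  -2  -9/4 ]
[  0   0   3/8 ]
det(A) = (-1)^0 * (-4) * (-2) * (3/8) = 3  (0 row swaps -> sign +1)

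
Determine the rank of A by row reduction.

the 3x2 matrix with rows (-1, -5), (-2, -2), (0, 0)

Row reduction:
R2 <- R2 - (2)*R1:  [ 0  8 ]
Row echelon form:
[ -1  -5 ]
[  0   8 ]
[  0   0 ]
Nonzero rows / pivot columns: 2

rank(A) = 2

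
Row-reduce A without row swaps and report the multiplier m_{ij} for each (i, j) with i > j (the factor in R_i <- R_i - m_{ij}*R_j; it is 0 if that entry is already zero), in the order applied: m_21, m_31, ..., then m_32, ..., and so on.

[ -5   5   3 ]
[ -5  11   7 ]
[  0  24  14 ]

Forward elimination:
R2 <- R2 - (1)*R1:  [ 0  6  4 ]
R3: entry in column 1 is already 0 -> m_{31} = 0 (no row operation needed)
R3 <- R3 - (4)*R2:  [  0   0  -2 ]
Multipliers (in order of application): m_{21} = 1, m_{31} = 0, m_{32} = 4

multipliers: 1, 0, 4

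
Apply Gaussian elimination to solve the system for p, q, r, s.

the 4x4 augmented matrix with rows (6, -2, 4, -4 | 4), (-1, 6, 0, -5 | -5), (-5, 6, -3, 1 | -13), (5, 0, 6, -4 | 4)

Forward elimination on [A|b]:
R2 <- R2 - (-1/6)*R1:  [     0   17/3    2/3  -17/3  -13/3 ]
R3 <- R3 - (-5/6)*R1:  [     0   13/3    1/3   -7/3  -29/3 ]
R4 <- R4 - (5/6)*R1:  [    0   5/3   8/3  -2/3   2/3 ]
R3 <- R3 - (13/17)*R2:  [       0        0    -3/17        2  -108/17 ]
R4 <- R4 - (5/17)*R2:  [     0      0  42/17      1  33/17 ]
R4 <- R4 - (-14)*R3:  [   0    0    0   29  -87 ]
Row echelon form:
[ 6    -2      4     -4  |        4 ]
[ 0  17/3    2/3  -17/3  |    -13/3 ]
[ 0     0  -3/17      2  |  -108/17 ]
[ 0     0      0     29  |      -87 ]
Back-substitution:
s = (-87) / 29 = -3
r = (-108/17 - (2)*(-3)) / (-3/17) = 2
q = (-13/3 - (2/3)*(2) - (-17/3)*(-3)) / (17/3) = -4
p = (4 - (-2)*(-4) - (4)*(2) - (-4)*(-3)) / 6 = -4

(-4, -4, 2, -3)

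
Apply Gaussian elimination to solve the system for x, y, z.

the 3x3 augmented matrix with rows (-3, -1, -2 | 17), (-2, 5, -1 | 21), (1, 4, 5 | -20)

(-3, 2, -5)

Forward elimination on [A|b]:
R2 <- R2 - (2/3)*R1:  [    0  17/3   1/3  29/3 ]
R3 <- R3 - (-1/3)*R1:  [     0   11/3   13/3  -43/3 ]
R3 <- R3 - (11/17)*R2:  [       0        0    70/17  -350/17 ]
Row echelon form:
[ -3    -1     -2  |       17 ]
[  0  17/3    1/3  |     29/3 ]
[  0     0  70/17  |  -350/17 ]
Back-substitution:
z = (-350/17) / (70/17) = -5
y = (29/3 - (1/3)*(-5)) / (17/3) = 2
x = (17 - (-1)*(2) - (-2)*(-5)) / -3 = -3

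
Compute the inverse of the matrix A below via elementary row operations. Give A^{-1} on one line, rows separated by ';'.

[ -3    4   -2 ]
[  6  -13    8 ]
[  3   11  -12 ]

Gauss-Jordan on [A | I]:
R1 <- (1/-3)*R1:  [    1  -4/3   2/3  |  -1/3     0     0 ]
R2 <- R2 - (6)*R1:  [  0  -5   4  |   2   1   0 ]
R3 <- R3 - (3)*R1:  [   0   15  -14  |    1    0    1 ]
R2 <- (1/-5)*R2:  [    0     1  -4/5  |  -2/5  -1/5     0 ]
R1 <- R1 - (-4/3)*R2:  [      1       0    -2/5  |  -13/15   -4/15       0 ]
R3 <- R3 - (15)*R2:  [  0   0  -2  |   7   3   1 ]
R3 <- (1/-2)*R3:  [    0     0     1  |  -7/2  -3/2  -1/2 ]
R1 <- R1 - (-2/5)*R3:  [      1       0       0  |  -34/15  -13/15    -1/5 ]
R2 <- R2 - (-4/5)*R3:  [     0      1      0  |  -16/5   -7/5   -2/5 ]
Right block of [I | A^{-1}] is the inverse:
[ -34/15  -13/15  -1/5 ]
[  -16/5    -7/5  -2/5 ]
[   -7/2    -3/2  -1/2 ]

inverse = [-34/15 -13/15 -1/5; -16/5 -7/5 -2/5; -7/2 -3/2 -1/2]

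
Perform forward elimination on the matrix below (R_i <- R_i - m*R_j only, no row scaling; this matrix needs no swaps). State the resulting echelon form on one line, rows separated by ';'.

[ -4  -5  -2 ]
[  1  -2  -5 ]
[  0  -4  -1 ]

Forward elimination:
R2 <- R2 - (-1/4)*R1:  [     0  -13/4  -11/2 ]
R3 <- R3 - (16/13)*R2:  [     0      0  75/13 ]
Row echelon form:
[ -4     -5     -2 ]
[  0  -13/4  -11/2 ]
[  0      0  75/13 ]

REF = [-4 -5 -2; 0 -13/4 -11/2; 0 0 75/13]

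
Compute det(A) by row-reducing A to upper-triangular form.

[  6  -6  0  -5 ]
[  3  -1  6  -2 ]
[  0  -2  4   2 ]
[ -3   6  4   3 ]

Forward elimination:
R2 <- R2 - (1/2)*R1:  [   0    2    6  1/2 ]
R4 <- R4 - (-1/2)*R1:  [   0    3    4  1/2 ]
R3 <- R3 - (-1)*R2:  [   0    0   10  5/2 ]
R4 <- R4 - (3/2)*R2:  [    0     0    -5  -1/4 ]
R4 <- R4 - (-1/2)*R3:  [ 0  0  0  1 ]
Upper-triangular form:
[ 6  -6   0   -5 ]
[ 0   2   6  1/2 ]
[ 0   0  10  5/2 ]
[ 0   0   0    1 ]
det(A) = (-1)^0 * (6) * (2) * (10) * (1) = 120  (0 row swaps -> sign +1)

det(A) = 120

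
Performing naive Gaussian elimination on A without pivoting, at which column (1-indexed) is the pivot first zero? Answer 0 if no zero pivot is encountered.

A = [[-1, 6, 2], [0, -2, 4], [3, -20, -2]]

Naive forward elimination:
R3 <- R3 - (-3)*R1:  [  0  -2   4 ]
R3 <- R3 - (1)*R2:  [ 0  0  0 ]
Matrix at this point:
[ -1   6  2 ]
[  0  -2  4 ]
[  0   0  0 ]
Pivot entry (3,3) in the last row is zero and there are no rows below to swap with -> zero pivot in column 3 (A is singular).

first zero-pivot column = 3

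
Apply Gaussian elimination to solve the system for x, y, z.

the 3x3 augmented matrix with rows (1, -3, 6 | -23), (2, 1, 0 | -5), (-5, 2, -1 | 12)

(-2, -1, -4)

Forward elimination on [A|b]:
R2 <- R2 - (2)*R1:  [   0    7  -12   41 ]
R3 <- R3 - (-5)*R1:  [    0   -13    29  -103 ]
R3 <- R3 - (-13/7)*R2:  [      0       0    47/7  -188/7 ]
Row echelon form:
[ 1  -3     6  |     -23 ]
[ 0   7   -12  |      41 ]
[ 0   0  47/7  |  -188/7 ]
Back-substitution:
z = (-188/7) / (47/7) = -4
y = (41 - (-12)*(-4)) / 7 = -1
x = (-23 - (-3)*(-1) - (6)*(-4)) / 1 = -2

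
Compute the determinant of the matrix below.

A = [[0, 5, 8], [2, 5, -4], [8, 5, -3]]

Forward elimination:
R1 <-> R2   (pivot in column 1 was zero)
[ 2  5  -4 ]
[ 0  5   8 ]
[ 8  5  -3 ]
R3 <- R3 - (4)*R1:  [   0  -15   13 ]
R3 <- R3 - (-3)*R2:  [  0   0  37 ]
Upper-triangular form:
[ 2  5  -4 ]
[ 0  5   8 ]
[ 0  0  37 ]
det(A) = (-1)^1 * (2) * (5) * (37) = -370  (1 row swap -> sign -1)

det(A) = -370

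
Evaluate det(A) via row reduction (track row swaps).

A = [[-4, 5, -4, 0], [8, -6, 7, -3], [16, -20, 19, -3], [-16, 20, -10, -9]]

Forward elimination:
R2 <- R2 - (-2)*R1:  [  0   4  -1  -3 ]
R3 <- R3 - (-4)*R1:  [  0   0   3  -3 ]
R4 <- R4 - (4)*R1:  [  0   0   6  -9 ]
R4 <- R4 - (2)*R3:  [  0   0   0  -3 ]
Upper-triangular form:
[ -4  5  -4   0 ]
[  0  4  -1  -3 ]
[  0  0   3  -3 ]
[  0  0   0  -3 ]
det(A) = (-1)^0 * (-4) * (4) * (3) * (-3) = 144  (0 row swaps -> sign +1)

det(A) = 144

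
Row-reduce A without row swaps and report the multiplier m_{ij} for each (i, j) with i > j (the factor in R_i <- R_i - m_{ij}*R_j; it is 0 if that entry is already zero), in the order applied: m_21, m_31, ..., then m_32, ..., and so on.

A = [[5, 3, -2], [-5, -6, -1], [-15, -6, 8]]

multipliers: -1, -3, -1

Forward elimination:
R2 <- R2 - (-1)*R1:  [  0  -3  -3 ]
R3 <- R3 - (-3)*R1:  [ 0  3  2 ]
R3 <- R3 - (-1)*R2:  [  0   0  -1 ]
Multipliers (in order of application): m_{21} = -1, m_{31} = -3, m_{32} = -1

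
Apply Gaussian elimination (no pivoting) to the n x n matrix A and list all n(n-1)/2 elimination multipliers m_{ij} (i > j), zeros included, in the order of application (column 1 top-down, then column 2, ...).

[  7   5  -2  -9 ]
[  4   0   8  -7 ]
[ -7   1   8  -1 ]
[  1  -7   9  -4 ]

multipliers: 4/7, -1, 1/7, -21/10, 27/10, -11/18

Forward elimination:
R2 <- R2 - (4/7)*R1:  [     0  -20/7   64/7  -13/7 ]
R3 <- R3 - (-1)*R1:  [   0    6    6  -10 ]
R4 <- R4 - (1/7)*R1:  [     0  -54/7   65/7  -19/7 ]
R3 <- R3 - (-21/10)*R2:  [       0        0    126/5  -139/10 ]
R4 <- R4 - (27/10)*R2:  [     0      0  -77/5  23/10 ]
R4 <- R4 - (-11/18)*R3:  [       0        0        0  -223/36 ]
Multipliers (in order of application): m_{21} = 4/7, m_{31} = -1, m_{41} = 1/7, m_{32} = -21/10, m_{42} = 27/10, m_{43} = -11/18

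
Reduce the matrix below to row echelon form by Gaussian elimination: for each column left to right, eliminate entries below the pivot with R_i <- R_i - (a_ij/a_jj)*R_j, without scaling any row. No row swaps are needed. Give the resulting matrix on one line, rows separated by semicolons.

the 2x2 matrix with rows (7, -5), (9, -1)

Forward elimination:
R2 <- R2 - (9/7)*R1:  [    0  38/7 ]
Row echelon form:
[ 7    -5 ]
[ 0  38/7 ]

REF = [7 -5; 0 38/7]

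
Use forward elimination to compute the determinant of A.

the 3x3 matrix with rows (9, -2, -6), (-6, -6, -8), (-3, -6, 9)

Forward elimination:
R2 <- R2 - (-2/3)*R1:  [     0  -22/3    -12 ]
R3 <- R3 - (-1/3)*R1:  [     0  -20/3      7 ]
R3 <- R3 - (10/11)*R2:  [      0       0  197/11 ]
Upper-triangular form:
[ 9     -2      -6 ]
[ 0  -22/3     -12 ]
[ 0      0  197/11 ]
det(A) = (-1)^0 * (9) * (-22/3) * (197/11) = -1182  (0 row swaps -> sign +1)

det(A) = -1182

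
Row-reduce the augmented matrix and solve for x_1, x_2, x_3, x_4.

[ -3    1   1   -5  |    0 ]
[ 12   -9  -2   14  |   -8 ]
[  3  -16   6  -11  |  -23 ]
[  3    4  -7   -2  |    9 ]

Forward elimination on [A|b]:
R2 <- R2 - (-4)*R1:  [  0  -5   2  -6  -8 ]
R3 <- R3 - (-1)*R1:  [   0  -15    7  -16  -23 ]
R4 <- R4 - (-1)*R1:  [  0   5  -6  -7   9 ]
R3 <- R3 - (3)*R2:  [ 0  0  1  2  1 ]
R4 <- R4 - (-1)*R2:  [   0    0   -4  -13    1 ]
R4 <- R4 - (-4)*R3:  [  0   0   0  -5   5 ]
Row echelon form:
[ -3   1  1  -5  |   0 ]
[  0  -5  2  -6  |  -8 ]
[  0   0  1   2  |   1 ]
[  0   0  0  -5  |   5 ]
Back-substitution:
x_4 = (5) / -5 = -1
x_3 = (1 - (2)*(-1)) / 1 = 3
x_2 = (-8 - (2)*(3) - (-6)*(-1)) / -5 = 4
x_1 = (0 - (1)*(4) - (1)*(3) - (-5)*(-1)) / -3 = 4

(4, 4, 3, -1)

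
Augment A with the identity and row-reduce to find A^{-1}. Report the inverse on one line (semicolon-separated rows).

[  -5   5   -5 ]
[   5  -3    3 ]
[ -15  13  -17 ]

Gauss-Jordan on [A | I]:
R1 <- (1/-5)*R1:  [    1    -1     1  |  -1/5     0     0 ]
R2 <- R2 - (5)*R1:  [  0   2  -2  |   1   1   0 ]
R3 <- R3 - (-15)*R1:  [  0  -2  -2  |  -3   0   1 ]
R2 <- (1/2)*R2:  [   0    1   -1  |  1/2  1/2    0 ]
R1 <- R1 - (-1)*R2:  [    1     0     0  |  3/10   1/2     0 ]
R3 <- R3 - (-2)*R2:  [  0   0  -4  |  -2   1   1 ]
R3 <- (1/-4)*R3:  [    0     0     1  |   1/2  -1/4  -1/4 ]
R2 <- R2 - (-1)*R3:  [    0     1     0  |     1   1/4  -1/4 ]
Right block of [I | A^{-1}] is the inverse:
[ 3/10   1/2     0 ]
[    1   1/4  -1/4 ]
[  1/2  -1/4  -1/4 ]

inverse = [3/10 1/2 0; 1 1/4 -1/4; 1/2 -1/4 -1/4]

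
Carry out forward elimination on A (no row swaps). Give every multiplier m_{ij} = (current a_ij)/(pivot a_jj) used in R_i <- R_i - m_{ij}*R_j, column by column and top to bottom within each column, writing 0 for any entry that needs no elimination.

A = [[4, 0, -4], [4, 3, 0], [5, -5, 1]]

multipliers: 1, 5/4, -5/3

Forward elimination:
R2 <- R2 - (1)*R1:  [ 0  3  4 ]
R3 <- R3 - (5/4)*R1:  [  0  -5   6 ]
R3 <- R3 - (-5/3)*R2:  [    0     0  38/3 ]
Multipliers (in order of application): m_{21} = 1, m_{31} = 5/4, m_{32} = -5/3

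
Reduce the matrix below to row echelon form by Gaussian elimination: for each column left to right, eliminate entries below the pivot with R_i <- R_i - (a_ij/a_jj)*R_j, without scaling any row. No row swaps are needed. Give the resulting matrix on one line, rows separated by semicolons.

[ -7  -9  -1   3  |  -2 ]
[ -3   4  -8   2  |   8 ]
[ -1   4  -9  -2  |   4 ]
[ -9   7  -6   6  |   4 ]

Forward elimination:
R2 <- R2 - (3/7)*R1:  [     0   55/7  -53/7    5/7   62/7 ]
R3 <- R3 - (1/7)*R1:  [     0   37/7  -62/7  -17/7   30/7 ]
R4 <- R4 - (9/7)*R1:  [     0  130/7  -33/7   15/7   46/7 ]
R3 <- R3 - (37/55)*R2:  [       0        0  -207/55   -32/11   -92/55 ]
R4 <- R4 - (26/11)*R2:  [       0        0   145/11     5/11  -158/11 ]
R4 <- R4 - (-725/207)*R3:  [         0          0          0  -2015/207     -182/9 ]
Row echelon form:
[ -7    -9       -1          3  |      -2 ]
[  0  55/7    -53/7        5/7  |    62/7 ]
[  0     0  -207/55     -32/11  |  -92/55 ]
[  0     0        0  -2015/207  |  -182/9 ]

REF = [-7 -9 -1 3 -2; 0 55/7 -53/7 5/7 62/7; 0 0 -207/55 -32/11 -92/55; 0 0 0 -2015/207 -182/9]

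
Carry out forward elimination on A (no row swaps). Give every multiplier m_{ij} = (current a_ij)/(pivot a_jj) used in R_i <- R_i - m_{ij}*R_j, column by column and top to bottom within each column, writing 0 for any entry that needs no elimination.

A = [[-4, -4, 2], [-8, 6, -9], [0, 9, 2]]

multipliers: 2, 0, 9/14

Forward elimination:
R2 <- R2 - (2)*R1:  [   0   14  -13 ]
R3: entry in column 1 is already 0 -> m_{31} = 0 (no row operation needed)
R3 <- R3 - (9/14)*R2:  [      0       0  145/14 ]
Multipliers (in order of application): m_{21} = 2, m_{31} = 0, m_{32} = 9/14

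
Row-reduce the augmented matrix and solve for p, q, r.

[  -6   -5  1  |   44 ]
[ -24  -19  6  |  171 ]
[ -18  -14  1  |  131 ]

Forward elimination on [A|b]:
R2 <- R2 - (4)*R1:  [  0   1   2  -5 ]
R3 <- R3 - (3)*R1:  [  0   1  -2  -1 ]
R3 <- R3 - (1)*R2:  [  0   0  -4   4 ]
Row echelon form:
[ -6  -5   1  |  44 ]
[  0   1   2  |  -5 ]
[  0   0  -4  |   4 ]
Back-substitution:
r = (4) / -4 = -1
q = (-5 - (2)*(-1)) / 1 = -3
p = (44 - (-5)*(-3) - (1)*(-1)) / -6 = -5

(-5, -3, -1)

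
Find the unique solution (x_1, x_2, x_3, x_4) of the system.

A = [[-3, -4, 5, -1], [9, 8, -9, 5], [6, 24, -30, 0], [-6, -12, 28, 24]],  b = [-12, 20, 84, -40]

Forward elimination on [A|b]:
R2 <- R2 - (-3)*R1:  [   0   -4    6    2  -16 ]
R3 <- R3 - (-2)*R1:  [   0   16  -20   -2   60 ]
R4 <- R4 - (2)*R1:  [   0   -4   18   26  -16 ]
R3 <- R3 - (-4)*R2:  [  0   0   4   6  -4 ]
R4 <- R4 - (1)*R2:  [  0   0  12  24   0 ]
R4 <- R4 - (3)*R3:  [  0   0   0   6  12 ]
Row echelon form:
[ -3  -4  5  -1  |  -12 ]
[  0  -4  6   2  |  -16 ]
[  0   0  4   6  |   -4 ]
[  0   0  0   6  |   12 ]
Back-substitution:
x_4 = (12) / 6 = 2
x_3 = (-4 - (6)*(2)) / 4 = -4
x_2 = (-16 - (6)*(-4) - (2)*(2)) / -4 = -1
x_1 = (-12 - (-4)*(-1) - (5)*(-4) - (-1)*(2)) / -3 = -2

(-2, -1, -4, 2)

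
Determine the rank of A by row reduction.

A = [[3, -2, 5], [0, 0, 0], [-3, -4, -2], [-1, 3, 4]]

rank(A) = 3

Row reduction:
R3 <- R3 - (-1)*R1:  [  0  -6   3 ]
R4 <- R4 - (-1/3)*R1:  [    0   7/3  17/3 ]
R2 <-> R3   (pivot in column 2 was zero)
[ 3   -2     5 ]
[ 0   -6     3 ]
[ 0    0     0 ]
[ 0  7/3  17/3 ]
R4 <- R4 - (-7/18)*R2:  [    0     0  41/6 ]
R3 <-> R4   (pivot in column 3 was zero)
[ 3  -2     5 ]
[ 0  -6     3 ]
[ 0   0  41/6 ]
[ 0   0     0 ]
Row echelon form:
[ 3  -2     5 ]
[ 0  -6     3 ]
[ 0   0  41/6 ]
[ 0   0     0 ]
Nonzero rows / pivot columns: 3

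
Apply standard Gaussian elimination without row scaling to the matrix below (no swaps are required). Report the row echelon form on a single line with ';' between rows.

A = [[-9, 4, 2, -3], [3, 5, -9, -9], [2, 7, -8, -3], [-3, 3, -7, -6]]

Forward elimination:
R2 <- R2 - (-1/3)*R1:  [     0   19/3  -25/3    -10 ]
R3 <- R3 - (-2/9)*R1:  [     0   71/9  -68/9  -11/3 ]
R4 <- R4 - (1/3)*R1:  [     0    5/3  -23/3     -5 ]
R3 <- R3 - (71/57)*R2:  [      0       0  161/57  167/19 ]
R4 <- R4 - (5/19)*R2:  [       0        0  -104/19   -45/19 ]
R4 <- R4 - (-312/161)*R3:  [        0         0         0  2361/161 ]
Row echelon form:
[ -9     4       2        -3 ]
[  0  19/3   -25/3       -10 ]
[  0     0  161/57    167/19 ]
[  0     0       0  2361/161 ]

REF = [-9 4 2 -3; 0 19/3 -25/3 -10; 0 0 161/57 167/19; 0 0 0 2361/161]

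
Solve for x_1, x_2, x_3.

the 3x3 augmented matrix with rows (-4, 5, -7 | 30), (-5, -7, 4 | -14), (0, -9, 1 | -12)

Forward elimination on [A|b]:
R2 <- R2 - (5/4)*R1:  [      0   -53/4    51/4  -103/2 ]
R3 <- R3 - (36/53)*R2:  [       0        0  -406/53  1218/53 ]
Row echelon form:
[ -4      5       -7  |       30 ]
[  0  -53/4     51/4  |   -103/2 ]
[  0      0  -406/53  |  1218/53 ]
Back-substitution:
x_3 = (1218/53) / (-406/53) = -3
x_2 = (-103/2 - (51/4)*(-3)) / (-53/4) = 1
x_1 = (30 - (5)*(1) - (-7)*(-3)) / -4 = -1

(-1, 1, -3)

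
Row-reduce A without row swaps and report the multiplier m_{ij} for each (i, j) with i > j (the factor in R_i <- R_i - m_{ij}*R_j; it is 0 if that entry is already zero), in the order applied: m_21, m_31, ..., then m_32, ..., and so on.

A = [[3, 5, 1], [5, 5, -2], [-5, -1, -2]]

multipliers: 5/3, -5/3, -11/5

Forward elimination:
R2 <- R2 - (5/3)*R1:  [     0  -10/3  -11/3 ]
R3 <- R3 - (-5/3)*R1:  [    0  22/3  -1/3 ]
R3 <- R3 - (-11/5)*R2:  [     0      0  -42/5 ]
Multipliers (in order of application): m_{21} = 5/3, m_{31} = -5/3, m_{32} = -11/5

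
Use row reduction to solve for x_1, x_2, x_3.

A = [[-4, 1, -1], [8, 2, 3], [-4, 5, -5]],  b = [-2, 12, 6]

Forward elimination on [A|b]:
R2 <- R2 - (-2)*R1:  [ 0  4  1  8 ]
R3 <- R3 - (1)*R1:  [  0   4  -4   8 ]
R3 <- R3 - (1)*R2:  [  0   0  -5   0 ]
Row echelon form:
[ -4  1  -1  |  -2 ]
[  0  4   1  |   8 ]
[  0  0  -5  |   0 ]
Back-substitution:
x_3 = (0) / -5 = 0
x_2 = (8 - (1)*(0)) / 4 = 2
x_1 = (-2 - (1)*(2) - (-1)*(0)) / -4 = 1

(1, 2, 0)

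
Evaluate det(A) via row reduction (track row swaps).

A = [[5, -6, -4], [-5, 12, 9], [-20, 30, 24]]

Forward elimination:
R2 <- R2 - (-1)*R1:  [ 0  6  5 ]
R3 <- R3 - (-4)*R1:  [ 0  6  8 ]
R3 <- R3 - (1)*R2:  [ 0  0  3 ]
Upper-triangular form:
[ 5  -6  -4 ]
[ 0   6   5 ]
[ 0   0   3 ]
det(A) = (-1)^0 * (5) * (6) * (3) = 90  (0 row swaps -> sign +1)

det(A) = 90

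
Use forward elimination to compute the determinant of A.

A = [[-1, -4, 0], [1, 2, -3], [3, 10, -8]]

Forward elimination:
R2 <- R2 - (-1)*R1:  [  0  -2  -3 ]
R3 <- R3 - (-3)*R1:  [  0  -2  -8 ]
R3 <- R3 - (1)*R2:  [  0   0  -5 ]
Upper-triangular form:
[ -1  -4   0 ]
[  0  -2  -3 ]
[  0   0  -5 ]
det(A) = (-1)^0 * (-1) * (-2) * (-5) = -10  (0 row swaps -> sign +1)

det(A) = -10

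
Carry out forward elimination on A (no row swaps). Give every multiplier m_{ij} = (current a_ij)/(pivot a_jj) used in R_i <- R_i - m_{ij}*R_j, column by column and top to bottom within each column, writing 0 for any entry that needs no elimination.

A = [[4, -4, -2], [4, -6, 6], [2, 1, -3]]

Forward elimination:
R2 <- R2 - (1)*R1:  [  0  -2   8 ]
R3 <- R3 - (1/2)*R1:  [  0   3  -2 ]
R3 <- R3 - (-3/2)*R2:  [  0   0  10 ]
Multipliers (in order of application): m_{21} = 1, m_{31} = 1/2, m_{32} = -3/2

multipliers: 1, 1/2, -3/2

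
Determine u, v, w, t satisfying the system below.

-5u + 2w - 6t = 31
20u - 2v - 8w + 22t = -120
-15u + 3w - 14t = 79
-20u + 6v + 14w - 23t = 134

Forward elimination on [A|b]:
R2 <- R2 - (-4)*R1:  [  0  -2   0  -2   4 ]
R3 <- R3 - (3)*R1:  [   0    0   -3    4  -14 ]
R4 <- R4 - (4)*R1:  [  0   6   6   1  10 ]
R4 <- R4 - (-3)*R2:  [  0   0   6  -5  22 ]
R4 <- R4 - (-2)*R3:  [  0   0   0   3  -6 ]
Row echelon form:
[ -5   0   2  -6  |   31 ]
[  0  -2   0  -2  |    4 ]
[  0   0  -3   4  |  -14 ]
[  0   0   0   3  |   -6 ]
Back-substitution:
t = (-6) / 3 = -2
w = (-14 - (4)*(-2)) / -3 = 2
v = (4 - (-2)*(-2)) / -2 = 0
u = (31 - (2)*(2) - (-6)*(-2)) / -5 = -3

(-3, 0, 2, -2)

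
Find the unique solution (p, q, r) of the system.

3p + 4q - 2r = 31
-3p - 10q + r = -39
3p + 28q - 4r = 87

(5, 2, -4)

Forward elimination on [A|b]:
R2 <- R2 - (-1)*R1:  [  0  -6  -1  -8 ]
R3 <- R3 - (1)*R1:  [  0  24  -2  56 ]
R3 <- R3 - (-4)*R2:  [  0   0  -6  24 ]
Row echelon form:
[ 3   4  -2  |  31 ]
[ 0  -6  -1  |  -8 ]
[ 0   0  -6  |  24 ]
Back-substitution:
r = (24) / -6 = -4
q = (-8 - (-1)*(-4)) / -6 = 2
p = (31 - (4)*(2) - (-2)*(-4)) / 3 = 5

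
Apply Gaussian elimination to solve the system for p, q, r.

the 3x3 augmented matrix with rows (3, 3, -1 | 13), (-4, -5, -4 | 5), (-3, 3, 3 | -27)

(4, -1, -4)

Forward elimination on [A|b]:
R2 <- R2 - (-4/3)*R1:  [     0     -1  -16/3   67/3 ]
R3 <- R3 - (-1)*R1:  [   0    6    2  -14 ]
R3 <- R3 - (-6)*R2:  [   0    0  -30  120 ]
Row echelon form:
[ 3   3     -1  |    13 ]
[ 0  -1  -16/3  |  67/3 ]
[ 0   0    -30  |   120 ]
Back-substitution:
r = (120) / -30 = -4
q = (67/3 - (-16/3)*(-4)) / -1 = -1
p = (13 - (3)*(-1) - (-1)*(-4)) / 3 = 4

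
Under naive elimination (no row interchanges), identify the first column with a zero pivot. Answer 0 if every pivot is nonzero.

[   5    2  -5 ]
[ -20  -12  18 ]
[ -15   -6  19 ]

first zero-pivot column = 0

Naive forward elimination:
R2 <- R2 - (-4)*R1:  [  0  -4  -2 ]
R3 <- R3 - (-3)*R1:  [ 0  0  4 ]
All pivots nonzero; naive elimination completes without hitting a zero pivot.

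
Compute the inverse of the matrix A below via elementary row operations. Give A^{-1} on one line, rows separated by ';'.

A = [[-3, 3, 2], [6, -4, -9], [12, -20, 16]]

inverse = [61/6 11/3 19/24; 17/2 3 5/8; 3 1 1/4]

Gauss-Jordan on [A | I]:
R1 <- (1/-3)*R1:  [    1    -1  -2/3  |  -1/3     0     0 ]
R2 <- R2 - (6)*R1:  [  0   2  -5  |   2   1   0 ]
R3 <- R3 - (12)*R1:  [  0  -8  24  |   4   0   1 ]
R2 <- (1/2)*R2:  [    0     1  -5/2  |     1   1/2     0 ]
R1 <- R1 - (-1)*R2:  [     1      0  -19/6  |    2/3    1/2      0 ]
R3 <- R3 - (-8)*R2:  [  0   0   4  |  12   4   1 ]
R3 <- (1/4)*R3:  [   0    0    1  |    3    1  1/4 ]
R1 <- R1 - (-19/6)*R3:  [     1      0      0  |   61/6   11/3  19/24 ]
R2 <- R2 - (-5/2)*R3:  [    0     1     0  |  17/2     3   5/8 ]
Right block of [I | A^{-1}] is the inverse:
[ 61/6  11/3  19/24 ]
[ 17/2     3    5/8 ]
[    3     1    1/4 ]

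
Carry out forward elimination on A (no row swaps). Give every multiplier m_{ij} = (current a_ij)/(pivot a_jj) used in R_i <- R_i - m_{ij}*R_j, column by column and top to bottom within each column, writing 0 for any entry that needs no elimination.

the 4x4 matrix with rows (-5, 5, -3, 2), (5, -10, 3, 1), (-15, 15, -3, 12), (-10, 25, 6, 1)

multipliers: -1, 3, 2, 0, -3, 2

Forward elimination:
R2 <- R2 - (-1)*R1:  [  0  -5   0   3 ]
R3 <- R3 - (3)*R1:  [ 0  0  6  6 ]
R4 <- R4 - (2)*R1:  [  0  15  12  -3 ]
R3: entry in column 2 is already 0 -> m_{32} = 0 (no row operation needed)
R4 <- R4 - (-3)*R2:  [  0   0  12   6 ]
R4 <- R4 - (2)*R3:  [  0   0   0  -6 ]
Multipliers (in order of application): m_{21} = -1, m_{31} = 3, m_{41} = 2, m_{32} = 0, m_{42} = -3, m_{43} = 2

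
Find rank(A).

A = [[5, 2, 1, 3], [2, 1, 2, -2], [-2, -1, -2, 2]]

rank(A) = 2

Row reduction:
R2 <- R2 - (2/5)*R1:  [     0    1/5    8/5  -16/5 ]
R3 <- R3 - (-2/5)*R1:  [    0  -1/5  -8/5  16/5 ]
R3 <- R3 - (-1)*R2:  [ 0  0  0  0 ]
Row echelon form:
[ 5    2    1      3 ]
[ 0  1/5  8/5  -16/5 ]
[ 0    0    0      0 ]
Nonzero rows / pivot columns: 2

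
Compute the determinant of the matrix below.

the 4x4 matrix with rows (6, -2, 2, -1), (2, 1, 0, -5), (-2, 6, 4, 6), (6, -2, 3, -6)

Forward elimination:
R2 <- R2 - (1/3)*R1:  [     0    5/3   -2/3  -14/3 ]
R3 <- R3 - (-1/3)*R1:  [    0  16/3  14/3  17/3 ]
R4 <- R4 - (1)*R1:  [  0   0   1  -5 ]
R3 <- R3 - (16/5)*R2:  [     0      0   34/5  103/5 ]
R4 <- R4 - (5/34)*R3:  [       0        0        0  -273/34 ]
Upper-triangular form:
[ 6   -2     2       -1 ]
[ 0  5/3  -2/3    -14/3 ]
[ 0    0  34/5    103/5 ]
[ 0    0     0  -273/34 ]
det(A) = (-1)^0 * (6) * (5/3) * (34/5) * (-273/34) = -546  (0 row swaps -> sign +1)

det(A) = -546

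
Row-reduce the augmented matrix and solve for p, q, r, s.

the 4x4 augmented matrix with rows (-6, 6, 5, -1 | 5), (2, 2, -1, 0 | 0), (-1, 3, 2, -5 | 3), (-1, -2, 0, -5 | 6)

Forward elimination on [A|b]:
R2 <- R2 - (-1/3)*R1:  [    0     4   2/3  -1/3   5/3 ]
R3 <- R3 - (1/6)*R1:  [     0      2    7/6  -29/6   13/6 ]
R4 <- R4 - (1/6)*R1:  [     0     -3   -5/6  -29/6   31/6 ]
R3 <- R3 - (1/2)*R2:  [     0      0    5/6  -14/3    4/3 ]
R4 <- R4 - (-3/4)*R2:  [      0       0    -1/3  -61/12   77/12 ]
R4 <- R4 - (-2/5)*R3:  [       0        0        0  -139/20   139/20 ]
Row echelon form:
[ -6  6    5       -1  |       5 ]
[  0  4  2/3     -1/3  |     5/3 ]
[  0  0  5/6    -14/3  |     4/3 ]
[  0  0    0  -139/20  |  139/20 ]
Back-substitution:
s = (139/20) / (-139/20) = -1
r = (4/3 - (-14/3)*(-1)) / (5/6) = -4
q = (5/3 - (2/3)*(-4) - (-1/3)*(-1)) / 4 = 1
p = (5 - (6)*(1) - (5)*(-4) - (-1)*(-1)) / -6 = -3

(-3, 1, -4, -1)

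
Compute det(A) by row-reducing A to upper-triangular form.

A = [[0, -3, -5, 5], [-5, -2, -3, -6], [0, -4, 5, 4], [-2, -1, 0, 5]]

Forward elimination:
R1 <-> R2   (pivot in column 1 was zero)
[ -5  -2  -3  -6 ]
[  0  -3  -5   5 ]
[  0  -4   5   4 ]
[ -2  -1   0   5 ]
R4 <- R4 - (2/5)*R1:  [    0  -1/5   6/5  37/5 ]
R3 <- R3 - (4/3)*R2:  [    0     0  35/3  -8/3 ]
R4 <- R4 - (1/15)*R2:  [      0       0   23/15  106/15 ]
R4 <- R4 - (23/175)*R3:  [        0         0         0  1298/175 ]
Upper-triangular form:
[ -5  -2    -3        -6 ]
[  0  -3    -5         5 ]
[  0   0  35/3      -8/3 ]
[  0   0     0  1298/175 ]
det(A) = (-1)^1 * (-5) * (-3) * (35/3) * (1298/175) = -1298  (1 row swap -> sign -1)

det(A) = -1298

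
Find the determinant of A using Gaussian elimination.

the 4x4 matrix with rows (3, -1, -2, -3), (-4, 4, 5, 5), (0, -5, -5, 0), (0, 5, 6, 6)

Forward elimination:
R2 <- R2 - (-4/3)*R1:  [   0  8/3  7/3    1 ]
R3 <- R3 - (-15/8)*R2:  [    0     0  -5/8  15/8 ]
R4 <- R4 - (15/8)*R2:  [    0     0  13/8  33/8 ]
R4 <- R4 - (-13/5)*R3:  [ 0  0  0  9 ]
Upper-triangular form:
[ 3   -1    -2    -3 ]
[ 0  8/3   7/3     1 ]
[ 0    0  -5/8  15/8 ]
[ 0    0     0     9 ]
det(A) = (-1)^0 * (3) * (8/3) * (-5/8) * (9) = -45  (0 row swaps -> sign +1)

det(A) = -45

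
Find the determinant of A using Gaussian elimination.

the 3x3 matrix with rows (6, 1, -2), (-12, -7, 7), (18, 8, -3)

Forward elimination:
R2 <- R2 - (-2)*R1:  [  0  -5   3 ]
R3 <- R3 - (3)*R1:  [ 0  5  3 ]
R3 <- R3 - (-1)*R2:  [ 0  0  6 ]
Upper-triangular form:
[ 6   1  -2 ]
[ 0  -5   3 ]
[ 0   0   6 ]
det(A) = (-1)^0 * (6) * (-5) * (6) = -180  (0 row swaps -> sign +1)

det(A) = -180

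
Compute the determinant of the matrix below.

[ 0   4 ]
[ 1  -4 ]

det(A) = -4

Forward elimination:
R1 <-> R2   (pivot in column 1 was zero)
[ 1  -4 ]
[ 0   4 ]
Upper-triangular form:
[ 1  -4 ]
[ 0   4 ]
det(A) = (-1)^1 * (1) * (4) = -4  (1 row swap -> sign -1)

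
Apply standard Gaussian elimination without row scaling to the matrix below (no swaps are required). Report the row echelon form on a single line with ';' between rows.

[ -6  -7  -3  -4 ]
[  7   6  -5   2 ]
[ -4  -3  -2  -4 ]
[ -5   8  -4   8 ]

Forward elimination:
R2 <- R2 - (-7/6)*R1:  [     0  -13/6  -17/2   -8/3 ]
R3 <- R3 - (2/3)*R1:  [    0   5/3     0  -4/3 ]
R4 <- R4 - (5/6)*R1:  [    0  83/6  -3/2  34/3 ]
R3 <- R3 - (-10/13)*R2:  [      0       0  -85/13  -44/13 ]
R4 <- R4 - (-83/13)*R2:  [       0        0  -725/13   -74/13 ]
R4 <- R4 - (145/17)*R3:  [      0       0       0  394/17 ]
Row echelon form:
[ -6     -7      -3      -4 ]
[  0  -13/6   -17/2    -8/3 ]
[  0      0  -85/13  -44/13 ]
[  0      0       0  394/17 ]

REF = [-6 -7 -3 -4; 0 -13/6 -17/2 -8/3; 0 0 -85/13 -44/13; 0 0 0 394/17]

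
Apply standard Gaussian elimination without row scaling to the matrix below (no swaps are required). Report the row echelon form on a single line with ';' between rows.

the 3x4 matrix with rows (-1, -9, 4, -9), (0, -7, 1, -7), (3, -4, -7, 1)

Forward elimination:
R3 <- R3 - (-3)*R1:  [   0  -31    5  -26 ]
R3 <- R3 - (31/7)*R2:  [   0    0  4/7    5 ]
Row echelon form:
[ -1  -9    4  -9 ]
[  0  -7    1  -7 ]
[  0   0  4/7   5 ]

REF = [-1 -9 4 -9; 0 -7 1 -7; 0 0 4/7 5]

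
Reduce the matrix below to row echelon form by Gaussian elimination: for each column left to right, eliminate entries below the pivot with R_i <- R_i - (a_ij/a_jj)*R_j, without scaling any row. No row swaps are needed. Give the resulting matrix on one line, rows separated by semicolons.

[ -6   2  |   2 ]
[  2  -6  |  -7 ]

REF = [-6 2 2; 0 -16/3 -19/3]

Forward elimination:
R2 <- R2 - (-1/3)*R1:  [     0  -16/3  -19/3 ]
Row echelon form:
[ -6      2  |      2 ]
[  0  -16/3  |  -19/3 ]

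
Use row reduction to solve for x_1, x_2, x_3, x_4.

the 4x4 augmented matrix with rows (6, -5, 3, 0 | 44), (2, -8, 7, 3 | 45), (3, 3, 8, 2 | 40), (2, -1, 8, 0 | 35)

(5, -1, 3, 2)

Forward elimination on [A|b]:
R2 <- R2 - (1/3)*R1:  [     0  -19/3      6      3   91/3 ]
R3 <- R3 - (1/2)*R1:  [    0  11/2  13/2     2    18 ]
R4 <- R4 - (1/3)*R1:  [    0   2/3     7     0  61/3 ]
R3 <- R3 - (-33/38)*R2:  [       0        0   445/38   175/38  1685/38 ]
R4 <- R4 - (-2/19)*R2:  [      0       0  145/19    6/19  447/19 ]
R4 <- R4 - (58/89)*R3:  [       0        0        0  -239/89  -478/89 ]
Row echelon form:
[ 6     -5       3        0  |       44 ]
[ 0  -19/3       6        3  |     91/3 ]
[ 0      0  445/38   175/38  |  1685/38 ]
[ 0      0       0  -239/89  |  -478/89 ]
Back-substitution:
x_4 = (-478/89) / (-239/89) = 2
x_3 = (1685/38 - (175/38)*(2)) / (445/38) = 3
x_2 = (91/3 - (6)*(3) - (3)*(2)) / (-19/3) = -1
x_1 = (44 - (-5)*(-1) - (3)*(3)) / 6 = 5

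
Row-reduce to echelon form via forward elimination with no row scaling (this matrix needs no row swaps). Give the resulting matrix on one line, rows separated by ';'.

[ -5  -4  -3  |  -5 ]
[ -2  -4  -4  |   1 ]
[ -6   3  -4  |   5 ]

Forward elimination:
R2 <- R2 - (2/5)*R1:  [     0  -12/5  -14/5      3 ]
R3 <- R3 - (6/5)*R1:  [    0  39/5  -2/5    11 ]
R3 <- R3 - (-13/4)*R2:  [     0      0  -19/2   83/4 ]
Row echelon form:
[ -5     -4     -3  |    -5 ]
[  0  -12/5  -14/5  |     3 ]
[  0      0  -19/2  |  83/4 ]

REF = [-5 -4 -3 -5; 0 -12/5 -14/5 3; 0 0 -19/2 83/4]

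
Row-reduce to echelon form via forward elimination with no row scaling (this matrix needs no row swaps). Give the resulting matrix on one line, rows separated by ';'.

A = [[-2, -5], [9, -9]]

Forward elimination:
R2 <- R2 - (-9/2)*R1:  [     0  -63/2 ]
Row echelon form:
[ -2     -5 ]
[  0  -63/2 ]

REF = [-2 -5; 0 -63/2]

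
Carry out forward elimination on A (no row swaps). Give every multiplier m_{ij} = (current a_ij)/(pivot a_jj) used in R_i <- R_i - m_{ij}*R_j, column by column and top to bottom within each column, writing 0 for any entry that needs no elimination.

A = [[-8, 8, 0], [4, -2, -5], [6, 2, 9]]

multipliers: -1/2, -3/4, 4

Forward elimination:
R2 <- R2 - (-1/2)*R1:  [  0   2  -5 ]
R3 <- R3 - (-3/4)*R1:  [ 0  8  9 ]
R3 <- R3 - (4)*R2:  [  0   0  29 ]
Multipliers (in order of application): m_{21} = -1/2, m_{31} = -3/4, m_{32} = 4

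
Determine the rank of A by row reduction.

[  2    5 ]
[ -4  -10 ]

Row reduction:
R2 <- R2 - (-2)*R1:  [ 0  0 ]
Row echelon form:
[ 2  5 ]
[ 0  0 ]
Nonzero rows / pivot columns: 1

rank(A) = 1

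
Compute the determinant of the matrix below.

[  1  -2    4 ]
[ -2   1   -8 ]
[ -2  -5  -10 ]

det(A) = 6

Forward elimination:
R2 <- R2 - (-2)*R1:  [  0  -3   0 ]
R3 <- R3 - (-2)*R1:  [  0  -9  -2 ]
R3 <- R3 - (3)*R2:  [  0   0  -2 ]
Upper-triangular form:
[ 1  -2   4 ]
[ 0  -3   0 ]
[ 0   0  -2 ]
det(A) = (-1)^0 * (1) * (-3) * (-2) = 6  (0 row swaps -> sign +1)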